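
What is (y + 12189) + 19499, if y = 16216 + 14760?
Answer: 62664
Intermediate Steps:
y = 30976
(y + 12189) + 19499 = (30976 + 12189) + 19499 = 43165 + 19499 = 62664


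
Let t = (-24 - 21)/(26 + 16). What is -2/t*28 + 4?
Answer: 844/15 ≈ 56.267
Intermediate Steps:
t = -15/14 (t = -45/42 = -45*1/42 = -15/14 ≈ -1.0714)
-2/t*28 + 4 = -2/(-15/14)*28 + 4 = -2*(-14/15)*28 + 4 = (28/15)*28 + 4 = 784/15 + 4 = 844/15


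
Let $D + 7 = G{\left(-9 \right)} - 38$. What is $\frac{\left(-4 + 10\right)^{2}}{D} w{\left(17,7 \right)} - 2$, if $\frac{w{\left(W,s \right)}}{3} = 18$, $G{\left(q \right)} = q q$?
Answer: $52$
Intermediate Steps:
$G{\left(q \right)} = q^{2}$
$w{\left(W,s \right)} = 54$ ($w{\left(W,s \right)} = 3 \cdot 18 = 54$)
$D = 36$ ($D = -7 + \left(\left(-9\right)^{2} - 38\right) = -7 + \left(81 - 38\right) = -7 + 43 = 36$)
$\frac{\left(-4 + 10\right)^{2}}{D} w{\left(17,7 \right)} - 2 = \frac{\left(-4 + 10\right)^{2}}{36} \cdot 54 - 2 = 6^{2} \cdot \frac{1}{36} \cdot 54 - 2 = 36 \cdot \frac{1}{36} \cdot 54 - 2 = 1 \cdot 54 - 2 = 54 - 2 = 52$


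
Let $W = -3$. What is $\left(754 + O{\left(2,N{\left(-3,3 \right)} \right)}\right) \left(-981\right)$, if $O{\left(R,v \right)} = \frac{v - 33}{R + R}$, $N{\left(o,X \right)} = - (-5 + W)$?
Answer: $- \frac{2934171}{4} \approx -7.3354 \cdot 10^{5}$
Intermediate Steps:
$N{\left(o,X \right)} = 8$ ($N{\left(o,X \right)} = - (-5 - 3) = \left(-1\right) \left(-8\right) = 8$)
$O{\left(R,v \right)} = \frac{-33 + v}{2 R}$
$\left(754 + O{\left(2,N{\left(-3,3 \right)} \right)}\right) \left(-981\right) = \left(754 + \frac{-33 + 8}{2 \cdot 2}\right) \left(-981\right) = \left(754 + \frac{1}{2} \cdot \frac{1}{2} \left(-25\right)\right) \left(-981\right) = \left(754 - \frac{25}{4}\right) \left(-981\right) = \frac{2991}{4} \left(-981\right) = - \frac{2934171}{4}$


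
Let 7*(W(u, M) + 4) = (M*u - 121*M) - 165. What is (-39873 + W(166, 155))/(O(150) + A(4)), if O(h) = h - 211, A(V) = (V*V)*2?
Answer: 272329/203 ≈ 1341.5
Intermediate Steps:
W(u, M) = -193/7 - 121*M/7 + M*u/7 (W(u, M) = -4 + ((M*u - 121*M) - 165)/7 = -4 + ((-121*M + M*u) - 165)/7 = -4 + (-165 - 121*M + M*u)/7 = -4 + (-165/7 - 121*M/7 + M*u/7) = -193/7 - 121*M/7 + M*u/7)
A(V) = 2*V² (A(V) = V²*2 = 2*V²)
O(h) = -211 + h
(-39873 + W(166, 155))/(O(150) + A(4)) = (-39873 + (-193/7 - 121/7*155 + (⅐)*155*166))/((-211 + 150) + 2*4²) = (-39873 + (-193/7 - 18755/7 + 25730/7))/(-61 + 2*16) = (-39873 + 6782/7)/(-61 + 32) = -272329/7/(-29) = -272329/7*(-1/29) = 272329/203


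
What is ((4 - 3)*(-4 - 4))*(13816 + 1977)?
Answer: -126344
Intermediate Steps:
((4 - 3)*(-4 - 4))*(13816 + 1977) = (1*(-8))*15793 = -8*15793 = -126344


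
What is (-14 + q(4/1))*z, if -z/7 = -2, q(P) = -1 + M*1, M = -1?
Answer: -224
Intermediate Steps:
q(P) = -2 (q(P) = -1 - 1*1 = -1 - 1 = -2)
z = 14 (z = -7*(-2) = 14)
(-14 + q(4/1))*z = (-14 - 2)*14 = -16*14 = -224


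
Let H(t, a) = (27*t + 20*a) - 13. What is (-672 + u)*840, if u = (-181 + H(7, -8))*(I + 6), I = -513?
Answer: 69705720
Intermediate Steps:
H(t, a) = -13 + 20*a + 27*t (H(t, a) = (20*a + 27*t) - 13 = -13 + 20*a + 27*t)
u = 83655 (u = (-181 + (-13 + 20*(-8) + 27*7))*(-513 + 6) = (-181 + (-13 - 160 + 189))*(-507) = (-181 + 16)*(-507) = -165*(-507) = 83655)
(-672 + u)*840 = (-672 + 83655)*840 = 82983*840 = 69705720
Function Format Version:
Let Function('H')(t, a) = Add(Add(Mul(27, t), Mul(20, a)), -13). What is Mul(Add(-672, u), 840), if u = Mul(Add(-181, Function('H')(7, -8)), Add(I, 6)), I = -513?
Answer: 69705720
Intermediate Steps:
Function('H')(t, a) = Add(-13, Mul(20, a), Mul(27, t)) (Function('H')(t, a) = Add(Add(Mul(20, a), Mul(27, t)), -13) = Add(-13, Mul(20, a), Mul(27, t)))
u = 83655 (u = Mul(Add(-181, Add(-13, Mul(20, -8), Mul(27, 7))), Add(-513, 6)) = Mul(Add(-181, Add(-13, -160, 189)), -507) = Mul(Add(-181, 16), -507) = Mul(-165, -507) = 83655)
Mul(Add(-672, u), 840) = Mul(Add(-672, 83655), 840) = Mul(82983, 840) = 69705720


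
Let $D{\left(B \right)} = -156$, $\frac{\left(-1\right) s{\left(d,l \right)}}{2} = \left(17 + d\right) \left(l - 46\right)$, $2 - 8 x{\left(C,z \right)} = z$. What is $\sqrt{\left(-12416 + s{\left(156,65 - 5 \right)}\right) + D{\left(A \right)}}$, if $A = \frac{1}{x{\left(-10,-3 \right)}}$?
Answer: $2 i \sqrt{4354} \approx 131.97 i$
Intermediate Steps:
$x{\left(C,z \right)} = \frac{1}{4} - \frac{z}{8}$
$s{\left(d,l \right)} = - 2 \left(-46 + l\right) \left(17 + d\right)$ ($s{\left(d,l \right)} = - 2 \left(17 + d\right) \left(l - 46\right) = - 2 \left(17 + d\right) \left(-46 + l\right) = - 2 \left(-46 + l\right) \left(17 + d\right)$)
$A = \frac{8}{5}$ ($A = \frac{1}{\frac{1}{4} - - \frac{3}{8}} = \frac{1}{\frac{1}{4} + \frac{3}{8}} = \frac{1}{\frac{5}{8}} = \frac{8}{5} \approx 1.6$)
$\sqrt{\left(-12416 + s{\left(156,65 - 5 \right)}\right) + D{\left(A \right)}} = \sqrt{\left(-12416 + \left(1564 - 34 \left(65 - 5\right) + 92 \cdot 156 - 312 \left(65 - 5\right)\right)\right) - 156} = \sqrt{\left(-12416 + \left(1564 - 2040 + 14352 - 312 \cdot 60\right)\right) - 156} = \sqrt{\left(-12416 + \left(1564 - 2040 + 14352 - 18720\right)\right) - 156} = \sqrt{\left(-12416 - 4844\right) - 156} = \sqrt{-17260 - 156} = \sqrt{-17416} = 2 i \sqrt{4354}$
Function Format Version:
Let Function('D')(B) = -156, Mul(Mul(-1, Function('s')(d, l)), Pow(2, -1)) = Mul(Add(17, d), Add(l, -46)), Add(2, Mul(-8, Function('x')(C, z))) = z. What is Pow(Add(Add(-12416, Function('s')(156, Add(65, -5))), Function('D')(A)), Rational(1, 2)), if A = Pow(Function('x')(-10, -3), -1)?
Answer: Mul(2, I, Pow(4354, Rational(1, 2))) ≈ Mul(131.97, I)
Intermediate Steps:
Function('x')(C, z) = Add(Rational(1, 4), Mul(Rational(-1, 8), z))
Function('s')(d, l) = Mul(-2, Add(-46, l), Add(17, d)) (Function('s')(d, l) = Mul(-2, Mul(Add(17, d), Add(l, -46))) = Mul(-2, Mul(Add(17, d), Add(-46, l))) = Mul(-2, Mul(Add(-46, l), Add(17, d))) = Mul(-2, Add(-46, l), Add(17, d)))
A = Rational(8, 5) (A = Pow(Add(Rational(1, 4), Mul(Rational(-1, 8), -3)), -1) = Pow(Add(Rational(1, 4), Rational(3, 8)), -1) = Pow(Rational(5, 8), -1) = Rational(8, 5) ≈ 1.6000)
Pow(Add(Add(-12416, Function('s')(156, Add(65, -5))), Function('D')(A)), Rational(1, 2)) = Pow(Add(Add(-12416, Add(1564, Mul(-34, Add(65, -5)), Mul(92, 156), Mul(-2, 156, Add(65, -5)))), -156), Rational(1, 2)) = Pow(Add(Add(-12416, Add(1564, Mul(-34, 60), 14352, Mul(-2, 156, 60))), -156), Rational(1, 2)) = Pow(Add(Add(-12416, Add(1564, -2040, 14352, -18720)), -156), Rational(1, 2)) = Pow(Add(Add(-12416, -4844), -156), Rational(1, 2)) = Pow(Add(-17260, -156), Rational(1, 2)) = Pow(-17416, Rational(1, 2)) = Mul(2, I, Pow(4354, Rational(1, 2)))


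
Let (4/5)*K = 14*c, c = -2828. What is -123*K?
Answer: 6087270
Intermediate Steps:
K = -49490 (K = 5*(14*(-2828))/4 = (5/4)*(-39592) = -49490)
-123*K = -123*(-49490) = 6087270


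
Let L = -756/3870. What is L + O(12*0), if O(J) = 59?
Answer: 12643/215 ≈ 58.805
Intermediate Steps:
L = -42/215 (L = -756*1/3870 = -42/215 ≈ -0.19535)
L + O(12*0) = -42/215 + 59 = 12643/215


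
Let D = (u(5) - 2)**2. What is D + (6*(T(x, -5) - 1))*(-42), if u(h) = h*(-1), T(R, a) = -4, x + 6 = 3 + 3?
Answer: 1309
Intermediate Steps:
x = 0 (x = -6 + (3 + 3) = -6 + 6 = 0)
u(h) = -h
D = 49 (D = (-1*5 - 2)**2 = (-5 - 2)**2 = (-7)**2 = 49)
D + (6*(T(x, -5) - 1))*(-42) = 49 + (6*(-4 - 1))*(-42) = 49 + (6*(-5))*(-42) = 49 - 30*(-42) = 49 + 1260 = 1309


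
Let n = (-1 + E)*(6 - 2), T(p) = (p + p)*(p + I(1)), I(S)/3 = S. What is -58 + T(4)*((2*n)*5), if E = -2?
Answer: -6778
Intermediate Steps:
I(S) = 3*S
T(p) = 2*p*(3 + p) (T(p) = (p + p)*(p + 3*1) = (2*p)*(p + 3) = (2*p)*(3 + p) = 2*p*(3 + p))
n = -12 (n = (-1 - 2)*(6 - 2) = -3*4 = -12)
-58 + T(4)*((2*n)*5) = -58 + (2*4*(3 + 4))*((2*(-12))*5) = -58 + (2*4*7)*(-24*5) = -58 + 56*(-120) = -58 - 6720 = -6778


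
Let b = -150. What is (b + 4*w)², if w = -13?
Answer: 40804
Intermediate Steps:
(b + 4*w)² = (-150 + 4*(-13))² = (-150 - 52)² = (-202)² = 40804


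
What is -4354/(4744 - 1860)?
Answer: -311/206 ≈ -1.5097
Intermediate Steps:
-4354/(4744 - 1860) = -4354/2884 = -4354*1/2884 = -311/206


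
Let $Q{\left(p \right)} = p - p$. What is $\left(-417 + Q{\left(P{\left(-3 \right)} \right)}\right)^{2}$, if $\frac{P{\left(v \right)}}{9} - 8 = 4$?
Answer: $173889$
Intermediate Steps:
$P{\left(v \right)} = 108$ ($P{\left(v \right)} = 72 + 9 \cdot 4 = 72 + 36 = 108$)
$Q{\left(p \right)} = 0$
$\left(-417 + Q{\left(P{\left(-3 \right)} \right)}\right)^{2} = \left(-417 + 0\right)^{2} = \left(-417\right)^{2} = 173889$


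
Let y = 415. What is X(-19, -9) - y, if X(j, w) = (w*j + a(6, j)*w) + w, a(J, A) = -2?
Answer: -235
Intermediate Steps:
X(j, w) = -w + j*w (X(j, w) = (w*j - 2*w) + w = (j*w - 2*w) + w = (-2*w + j*w) + w = -w + j*w)
X(-19, -9) - y = -9*(-1 - 19) - 1*415 = -9*(-20) - 415 = 180 - 415 = -235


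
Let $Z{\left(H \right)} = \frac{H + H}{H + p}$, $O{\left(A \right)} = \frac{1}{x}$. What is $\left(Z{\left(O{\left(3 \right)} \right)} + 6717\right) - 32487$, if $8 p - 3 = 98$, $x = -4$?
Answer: $- \frac{2551234}{99} \approx -25770.0$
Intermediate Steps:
$O{\left(A \right)} = - \frac{1}{4}$ ($O{\left(A \right)} = \frac{1}{-4} = - \frac{1}{4}$)
$p = \frac{101}{8}$ ($p = \frac{3}{8} + \frac{1}{8} \cdot 98 = \frac{3}{8} + \frac{49}{4} = \frac{101}{8} \approx 12.625$)
$Z{\left(H \right)} = \frac{2 H}{\frac{101}{8} + H}$ ($Z{\left(H \right)} = \frac{H + H}{H + \frac{101}{8}} = \frac{2 H}{\frac{101}{8} + H}$)
$\left(Z{\left(O{\left(3 \right)} \right)} + 6717\right) - 32487 = \left(16 \left(- \frac{1}{4}\right) \frac{1}{101 + 8 \left(- \frac{1}{4}\right)} + 6717\right) - 32487 = \left(16 \left(- \frac{1}{4}\right) \frac{1}{101 - 2} + 6717\right) - 32487 = \left(16 \left(- \frac{1}{4}\right) \frac{1}{99} + 6717\right) - 32487 = \left(- \frac{4}{99} + 6717\right) - 32487 = \frac{664979}{99} - 32487 = - \frac{2551234}{99}$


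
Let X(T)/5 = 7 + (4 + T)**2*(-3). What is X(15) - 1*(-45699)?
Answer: 40319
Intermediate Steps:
X(T) = 35 - 15*(4 + T)**2 (X(T) = 5*(7 + (4 + T)**2*(-3)) = 5*(7 - 3*(4 + T)**2) = 35 - 15*(4 + T)**2)
X(15) - 1*(-45699) = (35 - 15*(4 + 15)**2) - 1*(-45699) = (35 - 15*19**2) + 45699 = (35 - 15*361) + 45699 = (35 - 5415) + 45699 = -5380 + 45699 = 40319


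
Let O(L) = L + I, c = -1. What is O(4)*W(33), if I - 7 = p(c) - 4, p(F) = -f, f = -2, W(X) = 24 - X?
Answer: -81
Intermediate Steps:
p(F) = 2 (p(F) = -1*(-2) = 2)
I = 5 (I = 7 + (2 - 4) = 7 - 2 = 5)
O(L) = 5 + L (O(L) = L + 5 = 5 + L)
O(4)*W(33) = (5 + 4)*(24 - 1*33) = 9*(24 - 33) = 9*(-9) = -81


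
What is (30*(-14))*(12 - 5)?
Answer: -2940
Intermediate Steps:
(30*(-14))*(12 - 5) = -420*7 = -2940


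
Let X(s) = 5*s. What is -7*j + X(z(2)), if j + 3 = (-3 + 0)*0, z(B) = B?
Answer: 31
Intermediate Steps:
j = -3 (j = -3 + (-3 + 0)*0 = -3 - 3*0 = -3 + 0 = -3)
-7*j + X(z(2)) = -7*(-3) + 5*2 = 21 + 10 = 31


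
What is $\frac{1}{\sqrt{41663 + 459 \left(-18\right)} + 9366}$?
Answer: $\frac{9366}{87688555} - \frac{\sqrt{33401}}{87688555} \approx 0.00010473$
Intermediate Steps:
$\frac{1}{\sqrt{41663 + 459 \left(-18\right)} + 9366} = \frac{1}{\sqrt{41663 - 8262} + 9366} = \frac{1}{\sqrt{33401} + 9366} = \frac{1}{9366 + \sqrt{33401}}$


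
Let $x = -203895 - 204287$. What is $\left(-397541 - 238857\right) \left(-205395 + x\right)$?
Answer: $390479175646$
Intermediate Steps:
$x = -408182$
$\left(-397541 - 238857\right) \left(-205395 + x\right) = \left(-397541 - 238857\right) \left(-205395 - 408182\right) = \left(-636398\right) \left(-613577\right) = 390479175646$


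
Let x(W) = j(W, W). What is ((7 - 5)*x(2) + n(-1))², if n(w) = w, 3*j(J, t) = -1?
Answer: 25/9 ≈ 2.7778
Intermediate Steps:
j(J, t) = -⅓ (j(J, t) = (⅓)*(-1) = -⅓)
x(W) = -⅓
((7 - 5)*x(2) + n(-1))² = ((7 - 5)*(-⅓) - 1)² = (2*(-⅓) - 1)² = (-⅔ - 1)² = (-5/3)² = 25/9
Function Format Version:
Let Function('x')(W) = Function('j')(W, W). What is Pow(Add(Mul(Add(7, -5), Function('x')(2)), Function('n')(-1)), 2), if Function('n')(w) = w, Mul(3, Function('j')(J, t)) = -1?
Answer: Rational(25, 9) ≈ 2.7778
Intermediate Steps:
Function('j')(J, t) = Rational(-1, 3) (Function('j')(J, t) = Mul(Rational(1, 3), -1) = Rational(-1, 3))
Function('x')(W) = Rational(-1, 3)
Pow(Add(Mul(Add(7, -5), Function('x')(2)), Function('n')(-1)), 2) = Pow(Add(Mul(Add(7, -5), Rational(-1, 3)), -1), 2) = Pow(Add(Mul(2, Rational(-1, 3)), -1), 2) = Pow(Add(Rational(-2, 3), -1), 2) = Pow(Rational(-5, 3), 2) = Rational(25, 9)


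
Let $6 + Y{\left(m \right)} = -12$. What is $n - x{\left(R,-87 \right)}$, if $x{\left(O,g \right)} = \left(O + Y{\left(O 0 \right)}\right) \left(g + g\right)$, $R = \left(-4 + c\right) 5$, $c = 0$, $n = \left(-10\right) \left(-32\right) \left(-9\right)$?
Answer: $-9492$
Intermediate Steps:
$Y{\left(m \right)} = -18$ ($Y{\left(m \right)} = -6 - 12 = -18$)
$n = -2880$ ($n = 320 \left(-9\right) = -2880$)
$R = -20$ ($R = \left(-4 + 0\right) 5 = \left(-4\right) 5 = -20$)
$x{\left(O,g \right)} = 2 g \left(-18 + O\right)$ ($x{\left(O,g \right)} = \left(O - 18\right) \left(g + g\right) = \left(-18 + O\right) 2 g = 2 g \left(-18 + O\right)$)
$n - x{\left(R,-87 \right)} = -2880 - 2 \left(-87\right) \left(-18 - 20\right) = -2880 - 2 \left(-87\right) \left(-38\right) = -2880 - 6612 = -9492$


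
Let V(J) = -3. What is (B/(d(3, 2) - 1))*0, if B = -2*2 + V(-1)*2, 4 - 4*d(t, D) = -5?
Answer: 0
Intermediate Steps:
d(t, D) = 9/4 (d(t, D) = 1 - ¼*(-5) = 1 + 5/4 = 9/4)
B = -10 (B = -2*2 - 3*2 = -4 - 6 = -10)
(B/(d(3, 2) - 1))*0 = (-10/(9/4 - 1))*0 = (-10/(5/4))*0 = ((⅘)*(-10))*0 = -8*0 = 0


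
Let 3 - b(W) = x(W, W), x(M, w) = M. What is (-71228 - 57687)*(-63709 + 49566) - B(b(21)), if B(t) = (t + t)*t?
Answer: 1823244197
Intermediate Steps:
b(W) = 3 - W
B(t) = 2*t² (B(t) = (2*t)*t = 2*t²)
(-71228 - 57687)*(-63709 + 49566) - B(b(21)) = (-71228 - 57687)*(-63709 + 49566) - 2*(3 - 1*21)² = -128915*(-14143) - 2*(3 - 21)² = 1823244845 - 2*(-18)² = 1823244845 - 2*324 = 1823244845 - 1*648 = 1823244845 - 648 = 1823244197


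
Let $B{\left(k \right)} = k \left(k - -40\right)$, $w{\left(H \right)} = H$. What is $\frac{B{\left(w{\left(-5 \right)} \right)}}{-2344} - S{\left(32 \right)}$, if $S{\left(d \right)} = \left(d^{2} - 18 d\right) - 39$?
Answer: $- \frac{958521}{2344} \approx -408.93$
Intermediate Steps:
$S{\left(d \right)} = -39 + d^{2} - 18 d$
$B{\left(k \right)} = k \left(40 + k\right)$ ($B{\left(k \right)} = k \left(k + 40\right) = k \left(40 + k\right)$)
$\frac{B{\left(w{\left(-5 \right)} \right)}}{-2344} - S{\left(32 \right)} = \frac{\left(-5\right) \left(40 - 5\right)}{-2344} - \left(-39 + 32^{2} - 576\right) = \left(-5\right) 35 \left(- \frac{1}{2344}\right) - \left(-39 + 1024 - 576\right) = \left(-175\right) \left(- \frac{1}{2344}\right) - 409 = \frac{175}{2344} - 409 = - \frac{958521}{2344}$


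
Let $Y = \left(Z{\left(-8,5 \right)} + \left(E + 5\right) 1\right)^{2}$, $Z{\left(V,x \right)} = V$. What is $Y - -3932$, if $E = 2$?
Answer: $3933$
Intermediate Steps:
$Y = 1$ ($Y = \left(-8 + \left(2 + 5\right) 1\right)^{2} = \left(-8 + 7 \cdot 1\right)^{2} = \left(-8 + 7\right)^{2} = \left(-1\right)^{2} = 1$)
$Y - -3932 = 1 - -3932 = 1 + 3932 = 3933$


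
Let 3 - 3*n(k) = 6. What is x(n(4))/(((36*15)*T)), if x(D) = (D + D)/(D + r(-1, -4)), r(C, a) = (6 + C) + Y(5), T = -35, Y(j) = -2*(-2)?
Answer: 1/75600 ≈ 1.3228e-5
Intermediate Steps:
n(k) = -1 (n(k) = 1 - ⅓*6 = 1 - 2 = -1)
Y(j) = 4
r(C, a) = 10 + C (r(C, a) = (6 + C) + 4 = 10 + C)
x(D) = 2*D/(9 + D) (x(D) = (D + D)/(D + (10 - 1)) = (2*D)/(D + 9) = (2*D)/(9 + D) = 2*D/(9 + D))
x(n(4))/(((36*15)*T)) = (2*(-1)/(9 - 1))/(((36*15)*(-35))) = (2*(-1)/8)/((540*(-35))) = (2*(-1)*(⅛))/(-18900) = -¼*(-1/18900) = 1/75600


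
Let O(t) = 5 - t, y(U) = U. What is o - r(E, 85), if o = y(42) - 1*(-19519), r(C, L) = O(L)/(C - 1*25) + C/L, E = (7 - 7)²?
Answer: 97789/5 ≈ 19558.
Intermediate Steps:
E = 0 (E = 0² = 0)
r(C, L) = C/L + (5 - L)/(-25 + C) (r(C, L) = (5 - L)/(C - 1*25) + C/L = (5 - L)/(C - 25) + C/L = (5 - L)/(-25 + C) + C/L = C/L + (5 - L)/(-25 + C))
o = 19561 (o = 42 - 1*(-19519) = 42 + 19519 = 19561)
o - r(E, 85) = 19561 - (0² - 25*0 - 1*85*(-5 + 85))/(85*(-25 + 0)) = 19561 - (0 + 0 - 1*85*80)/(85*(-25)) = 19561 - (-1)*(0 + 0 - 6800)/(85*25) = 19561 - (-1)*(-6800)/(85*25) = 19561 - 1*16/5 = 19561 - 16/5 = 97789/5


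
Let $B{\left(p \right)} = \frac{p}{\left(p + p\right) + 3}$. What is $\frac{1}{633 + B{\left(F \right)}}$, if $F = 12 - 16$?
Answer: $\frac{5}{3169} \approx 0.0015778$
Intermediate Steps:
$F = -4$ ($F = 12 - 16 = -4$)
$B{\left(p \right)} = \frac{p}{3 + 2 p}$ ($B{\left(p \right)} = \frac{p}{2 p + 3} = \frac{p}{3 + 2 p}$)
$\frac{1}{633 + B{\left(F \right)}} = \frac{1}{633 - \frac{4}{3 + 2 \left(-4\right)}} = \frac{1}{633 - \frac{4}{3 - 8}} = \frac{1}{633 - \frac{4}{-5}} = \frac{1}{633 - - \frac{4}{5}} = \frac{1}{633 + \frac{4}{5}} = \frac{1}{\frac{3169}{5}} = \frac{5}{3169}$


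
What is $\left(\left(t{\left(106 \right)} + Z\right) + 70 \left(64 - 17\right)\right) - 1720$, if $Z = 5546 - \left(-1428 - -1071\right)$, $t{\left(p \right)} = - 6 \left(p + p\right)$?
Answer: $6201$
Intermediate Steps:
$t{\left(p \right)} = - 12 p$ ($t{\left(p \right)} = - 6 \cdot 2 p = - 12 p$)
$Z = 5903$ ($Z = 5546 - \left(-1428 + 1071\right) = 5546 - -357 = 5546 + 357 = 5903$)
$\left(\left(t{\left(106 \right)} + Z\right) + 70 \left(64 - 17\right)\right) - 1720 = \left(\left(\left(-12\right) 106 + 5903\right) + 70 \left(64 - 17\right)\right) - 1720 = \left(\left(-1272 + 5903\right) + 70 \cdot 47\right) - 1720 = \left(4631 + 3290\right) - 1720 = 7921 - 1720 = 6201$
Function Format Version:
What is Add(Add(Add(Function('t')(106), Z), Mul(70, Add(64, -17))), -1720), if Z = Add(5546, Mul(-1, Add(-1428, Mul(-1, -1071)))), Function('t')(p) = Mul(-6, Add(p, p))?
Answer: 6201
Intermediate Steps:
Function('t')(p) = Mul(-12, p) (Function('t')(p) = Mul(-6, Mul(2, p)) = Mul(-12, p))
Z = 5903 (Z = Add(5546, Mul(-1, Add(-1428, 1071))) = Add(5546, Mul(-1, -357)) = Add(5546, 357) = 5903)
Add(Add(Add(Function('t')(106), Z), Mul(70, Add(64, -17))), -1720) = Add(Add(Add(Mul(-12, 106), 5903), Mul(70, Add(64, -17))), -1720) = Add(Add(Add(-1272, 5903), Mul(70, 47)), -1720) = Add(Add(4631, 3290), -1720) = Add(7921, -1720) = 6201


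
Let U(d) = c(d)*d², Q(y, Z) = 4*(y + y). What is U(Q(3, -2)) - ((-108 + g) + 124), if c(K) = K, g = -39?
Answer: 13847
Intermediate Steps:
Q(y, Z) = 8*y (Q(y, Z) = 4*(2*y) = 8*y)
U(d) = d³ (U(d) = d*d² = d³)
U(Q(3, -2)) - ((-108 + g) + 124) = (8*3)³ - ((-108 - 39) + 124) = 24³ - (-147 + 124) = 13824 - 1*(-23) = 13824 + 23 = 13847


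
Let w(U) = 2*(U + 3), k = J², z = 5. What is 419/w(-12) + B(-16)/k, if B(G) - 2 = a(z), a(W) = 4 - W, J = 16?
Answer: -53623/2304 ≈ -23.274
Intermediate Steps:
B(G) = 1 (B(G) = 2 + (4 - 1*5) = 2 + (4 - 5) = 2 - 1 = 1)
k = 256 (k = 16² = 256)
w(U) = 6 + 2*U (w(U) = 2*(3 + U) = 6 + 2*U)
419/w(-12) + B(-16)/k = 419/(6 + 2*(-12)) + 1/256 = 419/(6 - 24) + 1*(1/256) = 419/(-18) + 1/256 = 419*(-1/18) + 1/256 = -419/18 + 1/256 = -53623/2304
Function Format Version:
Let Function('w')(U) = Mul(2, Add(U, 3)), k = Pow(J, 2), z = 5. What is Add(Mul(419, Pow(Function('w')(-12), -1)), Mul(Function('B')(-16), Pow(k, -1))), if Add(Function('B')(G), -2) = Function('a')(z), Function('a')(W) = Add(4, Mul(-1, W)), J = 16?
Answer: Rational(-53623, 2304) ≈ -23.274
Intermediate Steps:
Function('B')(G) = 1 (Function('B')(G) = Add(2, Add(4, Mul(-1, 5))) = Add(2, Add(4, -5)) = Add(2, -1) = 1)
k = 256 (k = Pow(16, 2) = 256)
Function('w')(U) = Add(6, Mul(2, U)) (Function('w')(U) = Mul(2, Add(3, U)) = Add(6, Mul(2, U)))
Add(Mul(419, Pow(Function('w')(-12), -1)), Mul(Function('B')(-16), Pow(k, -1))) = Add(Mul(419, Pow(Add(6, Mul(2, -12)), -1)), Mul(1, Pow(256, -1))) = Add(Mul(419, Pow(Add(6, -24), -1)), Mul(1, Rational(1, 256))) = Add(Mul(419, Pow(-18, -1)), Rational(1, 256)) = Add(Mul(419, Rational(-1, 18)), Rational(1, 256)) = Add(Rational(-419, 18), Rational(1, 256)) = Rational(-53623, 2304)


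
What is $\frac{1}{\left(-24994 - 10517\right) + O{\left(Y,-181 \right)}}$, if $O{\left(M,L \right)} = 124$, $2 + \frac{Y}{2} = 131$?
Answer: $- \frac{1}{35387} \approx -2.8259 \cdot 10^{-5}$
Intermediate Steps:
$Y = 258$ ($Y = -4 + 2 \cdot 131 = -4 + 262 = 258$)
$\frac{1}{\left(-24994 - 10517\right) + O{\left(Y,-181 \right)}} = \frac{1}{\left(-24994 - 10517\right) + 124} = \frac{1}{-35511 + 124} = \frac{1}{-35387} = - \frac{1}{35387}$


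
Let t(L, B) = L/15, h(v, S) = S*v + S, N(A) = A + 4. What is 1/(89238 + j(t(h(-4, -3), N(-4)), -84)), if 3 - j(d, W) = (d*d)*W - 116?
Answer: 25/2234681 ≈ 1.1187e-5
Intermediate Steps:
N(A) = 4 + A
h(v, S) = S + S*v
t(L, B) = L/15 (t(L, B) = L*(1/15) = L/15)
j(d, W) = 119 - W*d**2 (j(d, W) = 3 - ((d*d)*W - 116) = 3 - (d**2*W - 116) = 3 - (W*d**2 - 116) = 3 - (-116 + W*d**2) = 3 + (116 - W*d**2) = 119 - W*d**2)
1/(89238 + j(t(h(-4, -3), N(-4)), -84)) = 1/(89238 + (119 - 1*(-84)*((-3*(1 - 4))/15)**2)) = 1/(89238 + (119 - 1*(-84)*((-3*(-3))/15)**2)) = 1/(89238 + (119 - 1*(-84)*((1/15)*9)**2)) = 1/(89238 + (119 - 1*(-84)*(3/5)**2)) = 1/(89238 + (119 - 1*(-84)*9/25)) = 1/(89238 + (119 + 756/25)) = 1/(89238 + 3731/25) = 1/(2234681/25) = 25/2234681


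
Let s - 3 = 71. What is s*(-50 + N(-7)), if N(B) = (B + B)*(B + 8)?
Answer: -4736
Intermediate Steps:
s = 74 (s = 3 + 71 = 74)
N(B) = 2*B*(8 + B) (N(B) = (2*B)*(8 + B) = 2*B*(8 + B))
s*(-50 + N(-7)) = 74*(-50 + 2*(-7)*(8 - 7)) = 74*(-50 + 2*(-7)*1) = 74*(-50 - 14) = 74*(-64) = -4736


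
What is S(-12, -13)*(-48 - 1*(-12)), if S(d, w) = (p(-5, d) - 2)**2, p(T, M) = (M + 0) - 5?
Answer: -12996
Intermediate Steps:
p(T, M) = -5 + M (p(T, M) = M - 5 = -5 + M)
S(d, w) = (-7 + d)**2 (S(d, w) = ((-5 + d) - 2)**2 = (-7 + d)**2)
S(-12, -13)*(-48 - 1*(-12)) = (-7 - 12)**2*(-48 - 1*(-12)) = (-19)**2*(-48 + 12) = 361*(-36) = -12996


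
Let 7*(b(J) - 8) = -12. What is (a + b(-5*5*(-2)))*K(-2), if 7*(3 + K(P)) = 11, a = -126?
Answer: 8380/49 ≈ 171.02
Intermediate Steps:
b(J) = 44/7 (b(J) = 8 + (⅐)*(-12) = 8 - 12/7 = 44/7)
K(P) = -10/7 (K(P) = -3 + (⅐)*11 = -3 + 11/7 = -10/7)
(a + b(-5*5*(-2)))*K(-2) = (-126 + 44/7)*(-10/7) = -838/7*(-10/7) = 8380/49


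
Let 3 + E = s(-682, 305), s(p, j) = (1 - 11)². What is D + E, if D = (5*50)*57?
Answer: 14347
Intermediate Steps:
s(p, j) = 100 (s(p, j) = (-10)² = 100)
E = 97 (E = -3 + 100 = 97)
D = 14250 (D = 250*57 = 14250)
D + E = 14250 + 97 = 14347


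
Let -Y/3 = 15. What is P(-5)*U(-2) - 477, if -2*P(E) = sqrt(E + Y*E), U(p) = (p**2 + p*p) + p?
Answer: -477 - 6*sqrt(55) ≈ -521.50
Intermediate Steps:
Y = -45 (Y = -3*15 = -45)
U(p) = p + 2*p**2 (U(p) = (p**2 + p**2) + p = 2*p**2 + p = p + 2*p**2)
P(E) = -sqrt(11)*sqrt(-E) (P(E) = -sqrt(E - 45*E)/2 = -2*sqrt(11)*sqrt(-E)/2 = -sqrt(11)*sqrt(-E))
P(-5)*U(-2) - 477 = (-sqrt(11)*sqrt(-1*(-5)))*(-2*(1 + 2*(-2))) - 477 = (-sqrt(11)*sqrt(5))*(-2*(1 - 4)) - 477 = (-sqrt(55))*(-2*(-3)) - 477 = -sqrt(55)*6 - 477 = -6*sqrt(55) - 477 = -477 - 6*sqrt(55)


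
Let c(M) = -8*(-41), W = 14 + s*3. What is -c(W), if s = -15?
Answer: -328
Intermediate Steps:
W = -31 (W = 14 - 15*3 = 14 - 45 = -31)
c(M) = 328
-c(W) = -1*328 = -328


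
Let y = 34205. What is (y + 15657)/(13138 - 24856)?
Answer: -24931/5859 ≈ -4.2552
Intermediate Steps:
(y + 15657)/(13138 - 24856) = (34205 + 15657)/(13138 - 24856) = 49862/(-11718) = 49862*(-1/11718) = -24931/5859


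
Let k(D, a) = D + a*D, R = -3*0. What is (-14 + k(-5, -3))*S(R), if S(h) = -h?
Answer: 0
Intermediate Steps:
R = 0
k(D, a) = D + D*a
(-14 + k(-5, -3))*S(R) = (-14 - 5*(1 - 3))*(-1*0) = (-14 - 5*(-2))*0 = (-14 + 10)*0 = -4*0 = 0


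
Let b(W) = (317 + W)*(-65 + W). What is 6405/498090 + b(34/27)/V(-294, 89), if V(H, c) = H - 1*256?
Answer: 122809974142/3328486425 ≈ 36.897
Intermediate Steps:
V(H, c) = -256 + H (V(H, c) = H - 256 = -256 + H)
b(W) = (-65 + W)*(317 + W)
6405/498090 + b(34/27)/V(-294, 89) = 6405/498090 + (-20605 + (34/27)**2 + 252*(34/27))/(-256 - 294) = 6405*(1/498090) + (-20605 + (34*(1/27))**2 + 252*(34*(1/27)))/(-550) = 427/33206 + (-20605 + (34/27)**2 + 252*(34/27))*(-1/550) = 427/33206 + (-20605 + 1156/729 + 952/3)*(-1/550) = 427/33206 - 14788553/729*(-1/550) = 427/33206 + 14788553/400950 = 122809974142/3328486425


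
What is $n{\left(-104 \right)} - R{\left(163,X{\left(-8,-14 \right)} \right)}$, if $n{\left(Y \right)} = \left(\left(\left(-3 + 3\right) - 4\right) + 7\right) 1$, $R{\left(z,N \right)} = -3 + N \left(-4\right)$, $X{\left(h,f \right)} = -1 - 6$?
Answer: $-22$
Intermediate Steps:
$X{\left(h,f \right)} = -7$
$R{\left(z,N \right)} = -3 - 4 N$
$n{\left(Y \right)} = 3$ ($n{\left(Y \right)} = \left(\left(0 - 4\right) + 7\right) 1 = \left(-4 + 7\right) 1 = 3 \cdot 1 = 3$)
$n{\left(-104 \right)} - R{\left(163,X{\left(-8,-14 \right)} \right)} = 3 - \left(-3 - -28\right) = 3 - \left(-3 + 28\right) = 3 - 25 = -22$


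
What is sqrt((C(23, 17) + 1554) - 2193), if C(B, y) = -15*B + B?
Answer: 31*I ≈ 31.0*I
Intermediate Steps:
C(B, y) = -14*B
sqrt((C(23, 17) + 1554) - 2193) = sqrt((-14*23 + 1554) - 2193) = sqrt((-322 + 1554) - 2193) = sqrt(1232 - 2193) = sqrt(-961) = 31*I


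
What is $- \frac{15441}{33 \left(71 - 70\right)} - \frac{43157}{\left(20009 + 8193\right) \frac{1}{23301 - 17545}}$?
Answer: $- \frac{1438842153}{155111} \approx -9276.2$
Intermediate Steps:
$- \frac{15441}{33 \left(71 - 70\right)} - \frac{43157}{\left(20009 + 8193\right) \frac{1}{23301 - 17545}} = - \frac{15441}{33 \cdot 1} - \frac{43157}{28202 \cdot \frac{1}{5756}} = - \frac{15441}{33} - \frac{43157}{28202 \cdot \frac{1}{5756}} = \left(-15441\right) \frac{1}{33} - \frac{43157}{\frac{14101}{2878}} = - \frac{5147}{11} - \frac{124205846}{14101} = - \frac{1438842153}{155111}$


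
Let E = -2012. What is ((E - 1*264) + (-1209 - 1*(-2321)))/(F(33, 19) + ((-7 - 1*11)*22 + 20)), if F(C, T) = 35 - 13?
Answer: 194/59 ≈ 3.2881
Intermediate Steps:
F(C, T) = 22
((E - 1*264) + (-1209 - 1*(-2321)))/(F(33, 19) + ((-7 - 1*11)*22 + 20)) = ((-2012 - 1*264) + (-1209 - 1*(-2321)))/(22 + ((-7 - 1*11)*22 + 20)) = ((-2012 - 264) + (-1209 + 2321))/(22 + ((-7 - 11)*22 + 20)) = (-2276 + 1112)/(22 + (-18*22 + 20)) = -1164/(22 + (-396 + 20)) = -1164/(22 - 376) = -1164/(-354) = -1164*(-1/354) = 194/59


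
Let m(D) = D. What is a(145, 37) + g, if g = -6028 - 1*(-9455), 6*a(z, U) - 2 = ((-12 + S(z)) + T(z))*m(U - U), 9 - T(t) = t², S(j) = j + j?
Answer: 10282/3 ≈ 3427.3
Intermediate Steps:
S(j) = 2*j
T(t) = 9 - t²
a(z, U) = ⅓ (a(z, U) = ⅓ + (((-12 + 2*z) + (9 - z²))*(U - U))/6 = ⅓ + ((-3 - z² + 2*z)*0)/6 = ⅓ + (⅙)*0 = ⅓ + 0 = ⅓)
g = 3427 (g = -6028 + 9455 = 3427)
a(145, 37) + g = ⅓ + 3427 = 10282/3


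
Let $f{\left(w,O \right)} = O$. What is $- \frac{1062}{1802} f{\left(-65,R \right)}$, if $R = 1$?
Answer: $- \frac{531}{901} \approx -0.58934$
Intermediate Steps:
$- \frac{1062}{1802} f{\left(-65,R \right)} = - \frac{1062}{1802} \cdot 1 = \left(-1062\right) \frac{1}{1802} \cdot 1 = \left(- \frac{531}{901}\right) 1 = - \frac{531}{901}$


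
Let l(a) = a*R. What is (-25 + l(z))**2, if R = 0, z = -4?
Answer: 625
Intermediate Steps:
l(a) = 0 (l(a) = a*0 = 0)
(-25 + l(z))**2 = (-25 + 0)**2 = (-25)**2 = 625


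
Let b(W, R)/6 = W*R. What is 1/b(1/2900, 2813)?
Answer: 50/291 ≈ 0.17182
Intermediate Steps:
b(W, R) = 6*R*W (b(W, R) = 6*(W*R) = 6*(R*W) = 6*R*W)
1/b(1/2900, 2813) = 1/(6*2813/2900) = 1/(6*2813*(1/2900)) = 1/(291/50) = 50/291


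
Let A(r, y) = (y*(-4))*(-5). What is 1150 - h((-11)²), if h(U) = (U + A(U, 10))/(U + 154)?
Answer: 315929/275 ≈ 1148.8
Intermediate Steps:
A(r, y) = 20*y (A(r, y) = -4*y*(-5) = 20*y)
h(U) = (200 + U)/(154 + U) (h(U) = (U + 20*10)/(U + 154) = (U + 200)/(154 + U) = (200 + U)/(154 + U))
1150 - h((-11)²) = 1150 - (200 + (-11)²)/(154 + (-11)²) = 1150 - (200 + 121)/(154 + 121) = 1150 - 321/275 = 315929/275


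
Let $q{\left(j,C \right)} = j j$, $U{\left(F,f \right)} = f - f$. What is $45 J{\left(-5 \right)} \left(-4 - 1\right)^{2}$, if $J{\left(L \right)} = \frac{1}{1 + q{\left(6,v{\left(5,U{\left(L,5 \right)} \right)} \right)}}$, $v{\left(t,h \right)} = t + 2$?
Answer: $\frac{1125}{37} \approx 30.405$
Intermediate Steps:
$U{\left(F,f \right)} = 0$
$v{\left(t,h \right)} = 2 + t$
$q{\left(j,C \right)} = j^{2}$
$J{\left(L \right)} = \frac{1}{37}$ ($J{\left(L \right)} = \frac{1}{1 + 6^{2}} = \frac{1}{1 + 36} = \frac{1}{37}$)
$45 J{\left(-5 \right)} \left(-4 - 1\right)^{2} = 45 \cdot \frac{1}{37} \left(-4 - 1\right)^{2} = \frac{45 \left(-5\right)^{2}}{37} = \frac{45}{37} \cdot 25 = \frac{1125}{37}$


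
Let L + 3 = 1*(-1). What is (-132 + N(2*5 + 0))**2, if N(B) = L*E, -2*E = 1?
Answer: 16900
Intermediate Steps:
E = -1/2 (E = -1/2*1 = -1/2 ≈ -0.50000)
L = -4 (L = -3 + 1*(-1) = -3 - 1 = -4)
N(B) = 2 (N(B) = -4*(-1/2) = 2)
(-132 + N(2*5 + 0))**2 = (-132 + 2)**2 = (-130)**2 = 16900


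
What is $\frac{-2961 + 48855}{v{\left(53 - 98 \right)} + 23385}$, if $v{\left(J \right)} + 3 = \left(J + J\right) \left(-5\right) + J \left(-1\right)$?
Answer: $\frac{15298}{7959} \approx 1.9221$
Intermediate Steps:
$v{\left(J \right)} = -3 - 11 J$ ($v{\left(J \right)} = -3 + \left(\left(J + J\right) \left(-5\right) + J \left(-1\right)\right) = -3 - \left(J - 2 J \left(-5\right)\right) = -3 - 11 J$)
$\frac{-2961 + 48855}{v{\left(53 - 98 \right)} + 23385} = \frac{-2961 + 48855}{\left(-3 - 11 \left(53 - 98\right)\right) + 23385} = \frac{45894}{\left(-3 - 11 \left(53 - 98\right)\right) + 23385} = \frac{45894}{\left(-3 - -495\right) + 23385} = \frac{45894}{\left(-3 + 495\right) + 23385} = \frac{45894}{492 + 23385} = \frac{45894}{23877} = 45894 \cdot \frac{1}{23877} = \frac{15298}{7959}$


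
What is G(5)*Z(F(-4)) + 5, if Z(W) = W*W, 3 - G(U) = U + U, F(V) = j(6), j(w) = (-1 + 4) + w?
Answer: -562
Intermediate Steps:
j(w) = 3 + w
F(V) = 9 (F(V) = 3 + 6 = 9)
G(U) = 3 - 2*U (G(U) = 3 - (U + U) = 3 - 2*U)
Z(W) = W²
G(5)*Z(F(-4)) + 5 = (3 - 2*5)*9² + 5 = (3 - 10)*81 + 5 = -7*81 + 5 = -567 + 5 = -562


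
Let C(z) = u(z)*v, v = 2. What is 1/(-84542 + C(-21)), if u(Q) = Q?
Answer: -1/84584 ≈ -1.1823e-5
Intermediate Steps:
C(z) = 2*z (C(z) = z*2 = 2*z)
1/(-84542 + C(-21)) = 1/(-84542 + 2*(-21)) = 1/(-84542 - 42) = 1/(-84584) = -1/84584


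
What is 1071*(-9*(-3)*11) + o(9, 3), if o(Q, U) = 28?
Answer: 318115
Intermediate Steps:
1071*(-9*(-3)*11) + o(9, 3) = 1071*(-9*(-3)*11) + 28 = 1071*(27*11) + 28 = 1071*297 + 28 = 318087 + 28 = 318115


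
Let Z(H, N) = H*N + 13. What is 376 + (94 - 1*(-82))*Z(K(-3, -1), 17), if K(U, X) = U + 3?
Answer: 2664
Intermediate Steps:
K(U, X) = 3 + U
Z(H, N) = 13 + H*N
376 + (94 - 1*(-82))*Z(K(-3, -1), 17) = 376 + (94 - 1*(-82))*(13 + (3 - 3)*17) = 376 + (94 + 82)*(13 + 0*17) = 376 + 176*(13 + 0) = 376 + 176*13 = 376 + 2288 = 2664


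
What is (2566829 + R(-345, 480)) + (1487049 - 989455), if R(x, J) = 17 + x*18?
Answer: 3058230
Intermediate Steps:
R(x, J) = 17 + 18*x
(2566829 + R(-345, 480)) + (1487049 - 989455) = (2566829 + (17 + 18*(-345))) + (1487049 - 989455) = (2566829 + (17 - 6210)) + 497594 = (2566829 - 6193) + 497594 = 2560636 + 497594 = 3058230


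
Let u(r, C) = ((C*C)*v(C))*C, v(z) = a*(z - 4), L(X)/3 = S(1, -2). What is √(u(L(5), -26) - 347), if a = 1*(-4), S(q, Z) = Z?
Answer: I*√2109467 ≈ 1452.4*I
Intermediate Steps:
a = -4
L(X) = -6 (L(X) = 3*(-2) = -6)
v(z) = 16 - 4*z (v(z) = -4*(z - 4) = -4*(-4 + z) = 16 - 4*z)
u(r, C) = C³*(16 - 4*C) (u(r, C) = ((C*C)*(16 - 4*C))*C = (C²*(16 - 4*C))*C = C³*(16 - 4*C))
√(u(L(5), -26) - 347) = √(4*(-26)³*(4 - 1*(-26)) - 347) = √(4*(-17576)*(4 + 26) - 347) = √(4*(-17576)*30 - 347) = √(-2109120 - 347) = √(-2109467) = I*√2109467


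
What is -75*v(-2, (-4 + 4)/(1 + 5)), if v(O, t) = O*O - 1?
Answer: -225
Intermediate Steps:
v(O, t) = -1 + O² (v(O, t) = O² - 1 = -1 + O²)
-75*v(-2, (-4 + 4)/(1 + 5)) = -75*(-1 + (-2)²) = -75*(-1 + 4) = -75*3 = -225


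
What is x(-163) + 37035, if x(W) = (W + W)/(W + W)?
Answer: 37036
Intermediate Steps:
x(W) = 1 (x(W) = (2*W)/((2*W)) = (2*W)*(1/(2*W)) = 1)
x(-163) + 37035 = 1 + 37035 = 37036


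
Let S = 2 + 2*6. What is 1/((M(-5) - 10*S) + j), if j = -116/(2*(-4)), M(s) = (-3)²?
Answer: -2/233 ≈ -0.0085837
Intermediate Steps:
S = 14 (S = 2 + 12 = 14)
M(s) = 9
j = 29/2 (j = -116/(-8) = -⅛*(-116) = 29/2 ≈ 14.500)
1/((M(-5) - 10*S) + j) = 1/((9 - 10*14) + 29/2) = 1/((9 - 140) + 29/2) = 1/(-131 + 29/2) = 1/(-233/2) = -2/233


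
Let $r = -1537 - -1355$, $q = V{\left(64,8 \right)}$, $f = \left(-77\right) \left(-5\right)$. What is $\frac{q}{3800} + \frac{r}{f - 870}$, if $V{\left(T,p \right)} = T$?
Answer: $\frac{18066}{46075} \approx 0.3921$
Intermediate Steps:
$f = 385$
$q = 64$
$r = -182$ ($r = -1537 + 1355 = -182$)
$\frac{q}{3800} + \frac{r}{f - 870} = \frac{64}{3800} - \frac{182}{385 - 870} = 64 \cdot \frac{1}{3800} - \frac{182}{385 - 870} = \frac{8}{475} - \frac{182}{-485} = \frac{8}{475} - - \frac{182}{485} = \frac{8}{475} + \frac{182}{485} = \frac{18066}{46075}$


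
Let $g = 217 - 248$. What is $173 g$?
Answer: $-5363$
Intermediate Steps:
$g = -31$
$173 g = 173 \left(-31\right) = -5363$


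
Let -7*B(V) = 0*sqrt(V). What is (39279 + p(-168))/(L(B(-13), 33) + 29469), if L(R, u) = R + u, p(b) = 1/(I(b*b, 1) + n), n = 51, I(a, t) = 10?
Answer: 108910/81801 ≈ 1.3314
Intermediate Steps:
B(V) = 0 (B(V) = -0*sqrt(V) = -1/7*0 = 0)
p(b) = 1/61 (p(b) = 1/(10 + 51) = 1/61)
(39279 + p(-168))/(L(B(-13), 33) + 29469) = (39279 + 1/61)/((0 + 33) + 29469) = 2396020/(61*(33 + 29469)) = (2396020/61)/29502 = (2396020/61)*(1/29502) = 108910/81801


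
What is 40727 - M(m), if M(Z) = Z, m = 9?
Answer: 40718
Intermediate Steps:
40727 - M(m) = 40727 - 1*9 = 40727 - 9 = 40718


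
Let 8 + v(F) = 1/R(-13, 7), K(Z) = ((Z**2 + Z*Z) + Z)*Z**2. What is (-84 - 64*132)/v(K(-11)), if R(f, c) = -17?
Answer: 145044/137 ≈ 1058.7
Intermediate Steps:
K(Z) = Z**2*(Z + 2*Z**2) (K(Z) = ((Z**2 + Z**2) + Z)*Z**2 = (2*Z**2 + Z)*Z**2 = (Z + 2*Z**2)*Z**2 = Z**2*(Z + 2*Z**2))
v(F) = -137/17 (v(F) = -8 + 1/(-17) = -8 - 1/17 = -137/17)
(-84 - 64*132)/v(K(-11)) = (-84 - 64*132)/(-137/17) = (-84 - 8448)*(-17/137) = -8532*(-17/137) = 145044/137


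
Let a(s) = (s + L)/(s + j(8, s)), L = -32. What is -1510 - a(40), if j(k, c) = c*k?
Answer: -67951/45 ≈ -1510.0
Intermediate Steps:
a(s) = (-32 + s)/(9*s) (a(s) = (s - 32)/(s + s*8) = (-32 + s)/(s + 8*s) = (-32 + s)/((9*s)) = (-32 + s)*(1/(9*s)) = (-32 + s)/(9*s))
-1510 - a(40) = -1510 - (-32 + 40)/(9*40) = -1510 - 8/(9*40) = -1510 - 1*1/45 = -1510 - 1/45 = -67951/45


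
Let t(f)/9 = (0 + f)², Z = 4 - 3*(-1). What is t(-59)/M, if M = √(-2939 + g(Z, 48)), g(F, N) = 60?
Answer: -31329*I*√2879/2879 ≈ -583.88*I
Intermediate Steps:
Z = 7 (Z = 4 + 3 = 7)
t(f) = 9*f² (t(f) = 9*(0 + f)² = 9*f²)
M = I*√2879 (M = √(-2939 + 60) = √(-2879) = I*√2879 ≈ 53.656*I)
t(-59)/M = (9*(-59)²)/((I*√2879)) = (9*3481)*(-I*√2879/2879) = 31329*(-I*√2879/2879) = -31329*I*√2879/2879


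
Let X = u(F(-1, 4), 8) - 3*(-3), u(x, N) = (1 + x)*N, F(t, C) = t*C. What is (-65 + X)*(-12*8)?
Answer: 7680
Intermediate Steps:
F(t, C) = C*t
u(x, N) = N*(1 + x)
X = -15 (X = 8*(1 + 4*(-1)) - 3*(-3) = 8*(1 - 4) + 9 = 8*(-3) + 9 = -24 + 9 = -15)
(-65 + X)*(-12*8) = (-65 - 15)*(-12*8) = -80*(-96) = 7680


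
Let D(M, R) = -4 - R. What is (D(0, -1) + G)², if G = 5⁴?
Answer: 386884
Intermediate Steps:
G = 625
(D(0, -1) + G)² = ((-4 - 1*(-1)) + 625)² = ((-4 + 1) + 625)² = (-3 + 625)² = 622² = 386884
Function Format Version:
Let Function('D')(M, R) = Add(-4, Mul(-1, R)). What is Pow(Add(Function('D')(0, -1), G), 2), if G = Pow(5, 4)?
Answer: 386884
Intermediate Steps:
G = 625
Pow(Add(Function('D')(0, -1), G), 2) = Pow(Add(Add(-4, Mul(-1, -1)), 625), 2) = Pow(Add(Add(-4, 1), 625), 2) = Pow(Add(-3, 625), 2) = Pow(622, 2) = 386884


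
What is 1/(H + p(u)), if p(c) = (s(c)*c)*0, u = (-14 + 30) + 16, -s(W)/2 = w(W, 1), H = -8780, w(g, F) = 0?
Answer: -1/8780 ≈ -0.00011390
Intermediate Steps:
s(W) = 0 (s(W) = -2*0 = 0)
u = 32 (u = 16 + 16 = 32)
p(c) = 0 (p(c) = (0*c)*0 = 0*0 = 0)
1/(H + p(u)) = 1/(-8780 + 0) = 1/(-8780) = -1/8780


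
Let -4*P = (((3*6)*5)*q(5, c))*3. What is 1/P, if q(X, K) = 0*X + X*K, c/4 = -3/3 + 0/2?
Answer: 1/1350 ≈ 0.00074074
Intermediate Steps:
c = -4 (c = 4*(-3/3 + 0/2) = 4*(-3*⅓ + 0*(½)) = 4*(-1 + 0) = 4*(-1) = -4)
q(X, K) = K*X (q(X, K) = 0 + K*X = K*X)
P = 1350 (P = -((3*6)*5)*(-4*5)*3/4 = -(18*5)*(-20)*3/4 = -90*(-20)*3/4 = -(-450)*3 = -¼*(-5400) = 1350)
1/P = 1/1350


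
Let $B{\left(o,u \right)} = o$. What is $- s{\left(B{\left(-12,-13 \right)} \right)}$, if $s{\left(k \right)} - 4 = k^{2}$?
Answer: $-148$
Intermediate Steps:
$s{\left(k \right)} = 4 + k^{2}$
$- s{\left(B{\left(-12,-13 \right)} \right)} = - (4 + \left(-12\right)^{2}) = - (4 + 144) = \left(-1\right) 148 = -148$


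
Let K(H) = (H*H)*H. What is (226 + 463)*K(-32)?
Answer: -22577152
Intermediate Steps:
K(H) = H**3 (K(H) = H**2*H = H**3)
(226 + 463)*K(-32) = (226 + 463)*(-32)**3 = 689*(-32768) = -22577152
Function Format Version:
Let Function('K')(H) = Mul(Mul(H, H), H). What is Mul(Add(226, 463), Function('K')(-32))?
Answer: -22577152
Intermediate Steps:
Function('K')(H) = Pow(H, 3) (Function('K')(H) = Mul(Pow(H, 2), H) = Pow(H, 3))
Mul(Add(226, 463), Function('K')(-32)) = Mul(Add(226, 463), Pow(-32, 3)) = Mul(689, -32768) = -22577152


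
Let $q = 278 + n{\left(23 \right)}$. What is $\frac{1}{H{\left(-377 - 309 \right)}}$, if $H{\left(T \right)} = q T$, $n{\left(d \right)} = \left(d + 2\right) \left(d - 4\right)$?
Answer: $- \frac{1}{516558} \approx -1.9359 \cdot 10^{-6}$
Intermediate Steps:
$n{\left(d \right)} = \left(-4 + d\right) \left(2 + d\right)$ ($n{\left(d \right)} = \left(2 + d\right) \left(-4 + d\right) = \left(-4 + d\right) \left(2 + d\right)$)
$q = 753$ ($q = 278 - \left(54 - 529\right) = 278 - -475 = 278 + 475 = 753$)
$H{\left(T \right)} = 753 T$
$\frac{1}{H{\left(-377 - 309 \right)}} = \frac{1}{753 \left(-377 - 309\right)} = \frac{1}{753 \left(-686\right)} = \frac{1}{-516558} = - \frac{1}{516558}$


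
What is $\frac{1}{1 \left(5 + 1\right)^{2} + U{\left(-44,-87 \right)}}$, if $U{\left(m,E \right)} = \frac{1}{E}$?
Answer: $\frac{87}{3131} \approx 0.027787$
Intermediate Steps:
$\frac{1}{1 \left(5 + 1\right)^{2} + U{\left(-44,-87 \right)}} = \frac{1}{1 \left(5 + 1\right)^{2} + \frac{1}{-87}} = \frac{1}{1 \cdot 6^{2} - \frac{1}{87}} = \frac{1}{1 \cdot 36 - \frac{1}{87}} = \frac{1}{36 - \frac{1}{87}} = \frac{1}{\frac{3131}{87}} = \frac{87}{3131}$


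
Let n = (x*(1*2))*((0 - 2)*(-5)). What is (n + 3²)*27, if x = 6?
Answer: 3483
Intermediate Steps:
n = 120 (n = (6*(1*2))*((0 - 2)*(-5)) = (6*2)*(-2*(-5)) = 12*10 = 120)
(n + 3²)*27 = (120 + 3²)*27 = (120 + 9)*27 = 129*27 = 3483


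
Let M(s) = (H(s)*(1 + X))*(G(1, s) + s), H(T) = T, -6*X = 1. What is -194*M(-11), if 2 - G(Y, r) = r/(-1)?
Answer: -106700/3 ≈ -35567.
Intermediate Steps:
X = -⅙ (X = -⅙*1 = -⅙ ≈ -0.16667)
G(Y, r) = 2 + r (G(Y, r) = 2 - r/(-1) = 2 - r*(-1) = 2 - (-1)*r = 2 + r)
M(s) = 5*s*(2 + 2*s)/6 (M(s) = (s*(1 - ⅙))*((2 + s) + s) = (s*(⅚))*(2 + 2*s) = (5*s/6)*(2 + 2*s) = 5*s*(2 + 2*s)/6)
-194*M(-11) = -970*(-11)*(1 - 11)/3 = -970*(-11)*(-10)/3 = -194*550/3 = -106700/3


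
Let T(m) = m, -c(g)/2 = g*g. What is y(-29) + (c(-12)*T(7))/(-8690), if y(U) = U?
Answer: -124997/4345 ≈ -28.768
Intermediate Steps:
c(g) = -2*g**2 (c(g) = -2*g*g = -2*g**2)
y(-29) + (c(-12)*T(7))/(-8690) = -29 + (-2*(-12)**2*7)/(-8690) = -29 + (-2*144*7)*(-1/8690) = -29 - 288*7*(-1/8690) = -29 - 2016*(-1/8690) = -29 + 1008/4345 = -124997/4345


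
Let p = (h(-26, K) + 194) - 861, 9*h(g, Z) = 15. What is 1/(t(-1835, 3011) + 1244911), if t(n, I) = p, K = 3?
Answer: 3/3732737 ≈ 8.0370e-7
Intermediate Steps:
h(g, Z) = 5/3 (h(g, Z) = (⅑)*15 = 5/3)
p = -1996/3 (p = (5/3 + 194) - 861 = 587/3 - 861 = -1996/3 ≈ -665.33)
t(n, I) = -1996/3
1/(t(-1835, 3011) + 1244911) = 1/(-1996/3 + 1244911) = 1/(3732737/3) = 3/3732737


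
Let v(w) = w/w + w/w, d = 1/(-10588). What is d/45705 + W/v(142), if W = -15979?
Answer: -3866315112331/483924540 ≈ -7989.5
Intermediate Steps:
d = -1/10588 ≈ -9.4447e-5
v(w) = 2 (v(w) = 1 + 1 = 2)
d/45705 + W/v(142) = -1/10588/45705 - 15979/2 = -1/10588*1/45705 - 15979*½ = -1/483924540 - 15979/2 = -3866315112331/483924540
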